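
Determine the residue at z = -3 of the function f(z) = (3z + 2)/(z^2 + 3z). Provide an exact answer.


Step 1: Q(z) = z^2 + 3z = (z + 3)(z)
Step 2: Q'(z) = 2z + 3
Step 3: Q'(-3) = -3, P(-3) = -7
Step 4: Res = P(-3)/Q'(-3) = -7/(-3) = 7/3

7/3


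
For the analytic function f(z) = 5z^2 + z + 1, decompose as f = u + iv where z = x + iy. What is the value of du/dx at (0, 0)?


Step 1: f(z) = 5(x+iy)^2 + (x+iy) + 1
Step 2: u = 5(x^2 - y^2) + x + 1
Step 3: u_x = 10x + 1
Step 4: At (0, 0): u_x = 0 + 1 = 1

1


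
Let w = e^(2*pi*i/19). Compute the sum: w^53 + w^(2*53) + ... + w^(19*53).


Step 1: The sum sum_{j=1}^{n} w^(k*j) equals n if n | k, else 0.
Step 2: Here n = 19, k = 53
Step 3: Does n divide k? 19 | 53 -> False
Step 4: Sum = 0

0


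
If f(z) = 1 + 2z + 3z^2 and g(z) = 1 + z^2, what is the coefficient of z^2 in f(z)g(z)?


Step 1: z^2 term in f*g comes from: (1)*(z^2) + (2z)*(0) + (3z^2)*(1)
Step 2: = 1 + 0 + 3
Step 3: = 4

4


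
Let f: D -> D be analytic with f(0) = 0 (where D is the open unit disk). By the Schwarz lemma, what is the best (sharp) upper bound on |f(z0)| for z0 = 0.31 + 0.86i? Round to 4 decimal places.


Step 1: Schwarz lemma: if f: D -> D is analytic with f(0) = 0, then |f(z)| <= |z| for all z in D, and this is sharp (f(z) = z).
Step 2: |z0|^2 = 0.31^2 + 0.86^2 = 0.8357
Step 3: |z0| = sqrt(0.8357) = 0.914166
Step 4: Best bound = |z0| = 0.9142

0.9142


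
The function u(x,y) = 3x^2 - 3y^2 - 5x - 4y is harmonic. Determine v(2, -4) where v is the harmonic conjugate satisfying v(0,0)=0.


Step 1: v_x = -u_y = 6y + 4
Step 2: v_y = u_x = 6x - 5
Step 3: v = 6xy + 4x - 5y + C
Step 4: v(0,0) = 0 => C = 0
Step 5: v(2, -4) = -20

-20


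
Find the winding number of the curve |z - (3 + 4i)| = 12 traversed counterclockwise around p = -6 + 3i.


Step 1: Center c = (3, 4), radius = 12
Step 2: |p - c|^2 = (-9)^2 + (-1)^2 = 82
Step 3: r^2 = 144
Step 4: |p-c| < r so winding number = 1

1


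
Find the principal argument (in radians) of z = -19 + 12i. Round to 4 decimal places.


Step 1: z = -19 + 12i
Step 2: arg(z) = atan2(12, -19)
Step 3: arg(z) = 2.5783

2.5783


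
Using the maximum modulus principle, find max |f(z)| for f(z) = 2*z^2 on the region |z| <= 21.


Step 1: On |z| = 21, |f(z)| = 2 * |z|^2 = 2 * 21^2
Step 2: By maximum modulus principle, maximum is on boundary.
Step 3: Maximum = 2 * 441 = 882

882


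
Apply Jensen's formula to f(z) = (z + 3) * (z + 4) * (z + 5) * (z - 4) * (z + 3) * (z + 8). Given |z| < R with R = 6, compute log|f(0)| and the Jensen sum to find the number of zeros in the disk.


Jensen's formula: (1/2pi)*integral log|f(Re^it)|dt = log|f(0)| + sum_{|a_k|<R} log(R/|a_k|)
Step 1: f(0) = 3 * 4 * 5 * (-4) * 3 * 8 = -5760
Step 2: log|f(0)| = log|-3| + log|-4| + log|-5| + log|4| + log|-3| + log|-8| = 8.6587
Step 3: Zeros inside |z| < 6: -3, -4, -5, 4, -3
Step 4: Jensen sum = log(6/3) + log(6/4) + log(6/5) + log(6/4) + log(6/3) = 2.3795
Step 5: n(R) = number of terms in the Jensen sum = count of zeros inside |z| < 6 = 5

5


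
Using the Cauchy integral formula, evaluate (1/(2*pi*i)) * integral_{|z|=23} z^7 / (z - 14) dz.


Step 1: f(z) = z^7, a = 14 is inside |z| = 23
Step 2: By Cauchy integral formula: (1/(2pi*i)) * integral = f(a)
Step 3: f(14) = 14^7 = 105413504

105413504


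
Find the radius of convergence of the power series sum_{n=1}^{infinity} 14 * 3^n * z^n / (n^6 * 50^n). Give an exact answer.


Step 1: General term a_n = 14 * 3^n / (n^6 * 50^n)
Step 2: By the root test, |a_n|^(1/n) = 14^(1/n) * 3 / (n^(6/n) * 50) -> 3/50 as n -> infinity (since 14^(1/n) -> 1 and n^(6/n) -> 1)
Step 3: R = 1/lim|a_n|^(1/n) = 50/3

50/3


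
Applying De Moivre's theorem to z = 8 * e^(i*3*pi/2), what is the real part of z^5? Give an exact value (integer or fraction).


Step 1: By De Moivre's theorem, z^5 = 8^5 * e^(i*5*3*pi/2) = 32768 * (cos(15*pi/2) + i*sin(15*pi/2))
Step 2: |z|^5 = 8^5 = 32768
Step 3: Reduce the angle mod 2*pi: 15*pi/2 - 6*pi = 3*pi/2
Step 4: cos(3*pi/2) = 0
Step 5: Re(z^5) = 32768 * 0 = 0

0


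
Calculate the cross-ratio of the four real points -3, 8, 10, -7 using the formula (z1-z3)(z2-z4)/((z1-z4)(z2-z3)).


Step 1: (z1-z3)(z2-z4) = (-13) * 15 = -195
Step 2: (z1-z4)(z2-z3) = 4 * (-2) = -8
Step 3: Cross-ratio = 195/8 = 195/8

195/8


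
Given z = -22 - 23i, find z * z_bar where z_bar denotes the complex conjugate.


Step 1: conj(z) = -22 + 23i
Step 2: z * conj(z) = (-22)^2 + (-23)^2
Step 3: = 484 + 529 = 1013

1013


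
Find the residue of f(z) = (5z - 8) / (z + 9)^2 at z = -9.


Step 1: Pole of order 2 at z = -9
Step 2: Res = lim d/dz [(z + 9)^2 * f(z)] as z -> -9
Step 3: (z + 9)^2 * f(z) = 5z - 8
Step 4: d/dz[5z - 8] = 5

5


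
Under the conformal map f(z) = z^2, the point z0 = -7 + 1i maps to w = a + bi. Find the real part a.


Step 1: z0 = -7 + 1i
Step 2: z0^2 = (-7)^2 - 1^2 - 14i
Step 3: real part = 49 - 1 = 48

48


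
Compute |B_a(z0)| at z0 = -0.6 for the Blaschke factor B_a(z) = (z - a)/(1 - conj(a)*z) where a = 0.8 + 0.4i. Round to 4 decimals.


Step 1: Numerator z0 - a = -0.6 - (0.8 + 0.4i) = -1.4 - 0.4i
Step 2: Denominator 1 - conj(a)*z0 = 1 - (0.8 - 0.4i)*(-0.6) = 1.48 - 0.24i
Step 3: |z0 - a|^2 = (-1.4)^2 + (-0.4)^2 = 2.12; |1 - conj(a)*z0|^2 = 1.48^2 + (-0.24)^2 = 2.248
Step 4: |B_a(-0.6)| = sqrt(2.12 / 2.248) = sqrt(0.94306)
Step 5: = 0.9711

0.9711


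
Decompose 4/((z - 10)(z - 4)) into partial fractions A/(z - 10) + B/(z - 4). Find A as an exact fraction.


Step 1: Multiply both sides by (z - 10) and set z = 10
Step 2: A = 4 / (10 - 4)
Step 3: A = 4 / 6
Step 4: A = 2/3

2/3


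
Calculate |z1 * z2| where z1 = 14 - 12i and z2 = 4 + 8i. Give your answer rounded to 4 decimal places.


Step 1: |z1| = sqrt(14^2 + (-12)^2) = sqrt(340)
Step 2: |z2| = sqrt(4^2 + 8^2) = sqrt(80)
Step 3: |z1*z2| = |z1|*|z2| = sqrt(340) * sqrt(80) = sqrt(340 * 80) = sqrt(27200)
Step 4: = 164.9242

164.9242


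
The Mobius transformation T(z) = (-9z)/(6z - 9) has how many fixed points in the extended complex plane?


Step 1: Fixed points satisfy T(z) = z
Step 2: 6z^2 = 0
Step 3: Discriminant = 0^2 - 4*6*0 = 0
Step 4: Number of fixed points = 1

1


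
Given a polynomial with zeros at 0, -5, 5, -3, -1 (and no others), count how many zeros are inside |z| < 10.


Step 1: Check each root:
  z = 0: |0| = 0 < 10
  z = -5: |-5| = 5 < 10
  z = 5: |5| = 5 < 10
  z = -3: |-3| = 3 < 10
  z = -1: |-1| = 1 < 10
Step 2: Count = 5

5


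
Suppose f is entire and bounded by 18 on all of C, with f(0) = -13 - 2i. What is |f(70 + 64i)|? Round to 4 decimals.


Step 1: By Liouville's theorem, a bounded entire function is constant.
Step 2: f(z) = f(0) = -13 - 2i for all z.
Step 3: |f(w)| = |-13 - 2i| = sqrt(169 + 4)
Step 4: = 13.1529

13.1529


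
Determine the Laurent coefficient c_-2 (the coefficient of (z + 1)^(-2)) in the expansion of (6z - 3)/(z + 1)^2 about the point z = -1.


Step 1: Write the numerator in powers of (z + 1): 6z - 3 = 6(z + 1) + (6*(-1) - 3) = 6(z + 1) - 9
Step 2: Divide by (z + 1)^2: f(z) = -9(z + 1)^(-2) + 6(z + 1)^(-1)
Step 3: This finite sum is the Laurent series of f about z = -1.
Step 4: Coefficient of (z + 1)^(-2) = 6*(-1) - 3 = -9

-9


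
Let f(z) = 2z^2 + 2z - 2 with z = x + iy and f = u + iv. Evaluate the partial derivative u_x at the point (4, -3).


Step 1: f(z) = 2(x+iy)^2 + 2(x+iy) - 2
Step 2: u = 2(x^2 - y^2) + 2x - 2
Step 3: u_x = 4x + 2
Step 4: At (4, -3): u_x = 16 + 2 = 18

18


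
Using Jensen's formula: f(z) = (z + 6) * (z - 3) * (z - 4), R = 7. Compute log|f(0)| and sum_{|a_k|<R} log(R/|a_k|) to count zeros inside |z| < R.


Jensen's formula: (1/2pi)*integral log|f(Re^it)|dt = log|f(0)| + sum_{|a_k|<R} log(R/|a_k|)
Step 1: f(0) = 6 * (-3) * (-4) = 72
Step 2: log|f(0)| = log|-6| + log|3| + log|4| = 4.2767
Step 3: Zeros inside |z| < 7: -6, 3, 4
Step 4: Jensen sum = log(7/6) + log(7/3) + log(7/4) = 1.5611
Step 5: n(R) = number of terms in the Jensen sum = count of zeros inside |z| < 7 = 3

3


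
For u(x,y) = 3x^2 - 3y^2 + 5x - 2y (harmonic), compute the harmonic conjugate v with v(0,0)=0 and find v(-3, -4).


Step 1: v_x = -u_y = 6y + 2
Step 2: v_y = u_x = 6x + 5
Step 3: v = 6xy + 2x + 5y + C
Step 4: v(0,0) = 0 => C = 0
Step 5: v(-3, -4) = 46

46


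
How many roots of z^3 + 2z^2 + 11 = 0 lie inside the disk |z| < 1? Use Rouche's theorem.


Step 1: On |z| = 1 the three terms have sizes |z^3| = 1^3 = 1, |2z^2| = 2*1^2 = 2, |11| = 11
Step 2: The dominant term is g(z) = 11; let h(z) = z^3 + 2z^2 so f = g + h
Step 3: On |z| = 1: |g| = 11 and |h| <= 1 + 2 = 3
Step 4: Since 11 > 3, |h| < |g| on |z| = 1, so by Rouche f has the same number of zeros as g inside |z| < 1
Step 5: g(z) = 11 is a nonzero constant with no zeros inside |z| < 1. Answer = 0

0


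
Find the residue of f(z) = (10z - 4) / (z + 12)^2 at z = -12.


Step 1: Pole of order 2 at z = -12
Step 2: Res = lim d/dz [(z + 12)^2 * f(z)] as z -> -12
Step 3: (z + 12)^2 * f(z) = 10z - 4
Step 4: d/dz[10z - 4] = 10

10


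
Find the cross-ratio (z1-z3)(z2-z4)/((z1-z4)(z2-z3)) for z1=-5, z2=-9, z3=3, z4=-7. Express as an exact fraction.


Step 1: (z1-z3)(z2-z4) = (-8) * (-2) = 16
Step 2: (z1-z4)(z2-z3) = 2 * (-12) = -24
Step 3: Cross-ratio = -16/24 = -2/3

-2/3


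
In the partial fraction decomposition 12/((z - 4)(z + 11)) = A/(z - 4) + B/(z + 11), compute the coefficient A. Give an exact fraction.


Step 1: Multiply both sides by (z - 4) and set z = 4
Step 2: A = 12 / (4 + 11)
Step 3: A = 12 / 15
Step 4: A = 4/5

4/5


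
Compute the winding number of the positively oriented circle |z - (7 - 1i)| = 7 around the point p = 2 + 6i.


Step 1: Center c = (7, -1), radius = 7
Step 2: |p - c|^2 = (-5)^2 + 7^2 = 74
Step 3: r^2 = 49
Step 4: |p-c| > r so winding number = 0

0


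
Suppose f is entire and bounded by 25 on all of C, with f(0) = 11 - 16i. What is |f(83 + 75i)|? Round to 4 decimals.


Step 1: By Liouville's theorem, a bounded entire function is constant.
Step 2: f(z) = f(0) = 11 - 16i for all z.
Step 3: |f(w)| = |11 - 16i| = sqrt(121 + 256)
Step 4: = 19.4165

19.4165


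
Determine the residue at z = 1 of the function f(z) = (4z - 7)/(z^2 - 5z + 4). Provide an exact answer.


Step 1: Q(z) = z^2 - 5z + 4 = (z - 1)(z - 4)
Step 2: Q'(z) = 2z - 5
Step 3: Q'(1) = -3, P(1) = -3
Step 4: Res = P(1)/Q'(1) = -3/(-3) = 1

1


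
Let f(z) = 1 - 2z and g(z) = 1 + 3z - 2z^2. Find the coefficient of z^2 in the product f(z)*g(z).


Step 1: z^2 term in f*g comes from: (1)*(-2z^2) + (-2z)*(3z) + (0)*(1)
Step 2: = -2 - 6 + 0
Step 3: = -8

-8


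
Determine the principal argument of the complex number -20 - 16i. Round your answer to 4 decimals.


Step 1: z = -20 - 16i
Step 2: arg(z) = atan2(-16, -20)
Step 3: arg(z) = -2.4669

-2.4669


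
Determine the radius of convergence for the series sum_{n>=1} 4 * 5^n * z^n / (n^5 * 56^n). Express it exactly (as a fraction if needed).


Step 1: General term a_n = 4 * 5^n / (n^5 * 56^n)
Step 2: By the root test, |a_n|^(1/n) = 4^(1/n) * 5 / (n^(5/n) * 56) -> 5/56 as n -> infinity (since 4^(1/n) -> 1 and n^(5/n) -> 1)
Step 3: R = 1/lim|a_n|^(1/n) = 56/5

56/5


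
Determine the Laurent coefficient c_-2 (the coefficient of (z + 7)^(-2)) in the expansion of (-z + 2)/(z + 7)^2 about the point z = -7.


Step 1: Write the numerator in powers of (z + 7): -z + 2 = -(z + 7) + (-1*(-7) + 2) = -(z + 7) + 9
Step 2: Divide by (z + 7)^2: f(z) = 9(z + 7)^(-2) - (z + 7)^(-1)
Step 3: This finite sum is the Laurent series of f about z = -7.
Step 4: Coefficient of (z + 7)^(-2) = -1*(-7) + 2 = 9

9


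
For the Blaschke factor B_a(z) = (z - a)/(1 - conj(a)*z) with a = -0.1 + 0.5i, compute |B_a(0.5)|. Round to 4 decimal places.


Step 1: Numerator z0 - a = 0.5 - (-0.1 + 0.5i) = 0.6 - 0.5i
Step 2: Denominator 1 - conj(a)*z0 = 1 - (-0.1 - 0.5i)*0.5 = 1.05 + 0.25i
Step 3: |z0 - a|^2 = 0.6^2 + (-0.5)^2 = 0.61; |1 - conj(a)*z0|^2 = 1.05^2 + 0.25^2 = 1.165
Step 4: |B_a(0.5)| = sqrt(0.61 / 1.165) = sqrt(0.523605)
Step 5: = 0.7236

0.7236


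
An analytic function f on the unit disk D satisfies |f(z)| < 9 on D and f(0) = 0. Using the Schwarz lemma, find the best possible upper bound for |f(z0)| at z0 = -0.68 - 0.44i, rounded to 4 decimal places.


Step 1: g = f/9 maps D -> D with g(0) = 0, so by the Schwarz lemma |g(z)| <= |z|, i.e. |f(z)| <= 9|z|; this is sharp (f(z) = 9z).
Step 2: |z0|^2 = (-0.68)^2 + (-0.44)^2 = 0.656
Step 3: |z0| = sqrt(0.656) = 0.809938
Step 4: Best bound = 9 * |z0| = 9 * 0.809938 = 7.2894

7.2894


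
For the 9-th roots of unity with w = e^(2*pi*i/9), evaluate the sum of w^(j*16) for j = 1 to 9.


Step 1: The sum sum_{j=1}^{n} w^(k*j) equals n if n | k, else 0.
Step 2: Here n = 9, k = 16
Step 3: Does n divide k? 9 | 16 -> False
Step 4: Sum = 0

0


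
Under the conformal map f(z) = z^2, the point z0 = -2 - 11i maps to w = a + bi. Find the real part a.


Step 1: z0 = -2 - 11i
Step 2: z0^2 = (-2)^2 - (-11)^2 + 44i
Step 3: real part = 4 - 121 = -117

-117


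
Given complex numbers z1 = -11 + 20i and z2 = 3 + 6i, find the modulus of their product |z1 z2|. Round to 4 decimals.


Step 1: |z1| = sqrt((-11)^2 + 20^2) = sqrt(521)
Step 2: |z2| = sqrt(3^2 + 6^2) = sqrt(45)
Step 3: |z1*z2| = |z1|*|z2| = sqrt(521) * sqrt(45) = sqrt(521 * 45) = sqrt(23445)
Step 4: = 153.1176

153.1176


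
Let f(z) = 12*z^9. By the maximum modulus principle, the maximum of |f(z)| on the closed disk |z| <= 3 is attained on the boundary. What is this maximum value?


Step 1: On |z| = 3, |f(z)| = 12 * |z|^9 = 12 * 3^9
Step 2: By maximum modulus principle, maximum is on boundary.
Step 3: Maximum = 12 * 19683 = 236196

236196


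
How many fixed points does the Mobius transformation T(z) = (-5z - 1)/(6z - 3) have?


Step 1: Fixed points satisfy T(z) = z
Step 2: 6z^2 + 2z + 1 = 0
Step 3: Discriminant = 2^2 - 4*6*1 = -20
Step 4: Number of fixed points = 2

2


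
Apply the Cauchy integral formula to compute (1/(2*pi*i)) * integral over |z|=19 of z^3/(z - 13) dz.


Step 1: f(z) = z^3, a = 13 is inside |z| = 19
Step 2: By Cauchy integral formula: (1/(2pi*i)) * integral = f(a)
Step 3: f(13) = 13^3 = 2197

2197


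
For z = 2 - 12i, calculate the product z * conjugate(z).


Step 1: conj(z) = 2 + 12i
Step 2: z * conj(z) = 2^2 + (-12)^2
Step 3: = 4 + 144 = 148

148


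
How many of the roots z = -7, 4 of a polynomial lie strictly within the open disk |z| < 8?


Step 1: Check each root:
  z = -7: |-7| = 7 < 8
  z = 4: |4| = 4 < 8
Step 2: Count = 2

2


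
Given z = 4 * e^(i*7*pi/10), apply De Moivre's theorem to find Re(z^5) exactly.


Step 1: By De Moivre's theorem, z^5 = 4^5 * e^(i*5*7*pi/10) = 1024 * (cos(7*pi/2) + i*sin(7*pi/2))
Step 2: |z|^5 = 4^5 = 1024
Step 3: Reduce the angle mod 2*pi: 7*pi/2 - 2*pi = 3*pi/2
Step 4: cos(3*pi/2) = 0
Step 5: Re(z^5) = 1024 * 0 = 0

0


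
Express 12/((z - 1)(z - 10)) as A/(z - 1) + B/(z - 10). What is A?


Step 1: Multiply both sides by (z - 1) and set z = 1
Step 2: A = 12 / (1 - 10)
Step 3: A = 12 / (-9)
Step 4: A = -4/3

-4/3


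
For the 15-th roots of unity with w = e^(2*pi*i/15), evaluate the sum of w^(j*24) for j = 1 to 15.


Step 1: The sum sum_{j=1}^{n} w^(k*j) equals n if n | k, else 0.
Step 2: Here n = 15, k = 24
Step 3: Does n divide k? 15 | 24 -> False
Step 4: Sum = 0

0


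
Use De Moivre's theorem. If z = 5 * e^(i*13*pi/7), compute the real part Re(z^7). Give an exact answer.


Step 1: By De Moivre's theorem, z^7 = 5^7 * e^(i*7*13*pi/7) = 78125 * (cos(13*pi) + i*sin(13*pi))
Step 2: |z|^7 = 5^7 = 78125
Step 3: Reduce the angle mod 2*pi: 13*pi - 12*pi = pi
Step 4: cos(pi) = -1
Step 5: Re(z^7) = 78125 * (-1) = -78125

-78125


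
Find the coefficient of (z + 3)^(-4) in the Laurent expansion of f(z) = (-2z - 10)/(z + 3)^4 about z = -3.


Step 1: Write the numerator in powers of (z + 3): -2z - 10 = -2(z + 3) + (-2*(-3) - 10) = -2(z + 3) - 4
Step 2: Divide by (z + 3)^4: f(z) = -4(z + 3)^(-4) - 2(z + 3)^(-3)
Step 3: This finite sum is the Laurent series of f about z = -3.
Step 4: Coefficient of (z + 3)^(-4) = -2*(-3) - 10 = -4

-4


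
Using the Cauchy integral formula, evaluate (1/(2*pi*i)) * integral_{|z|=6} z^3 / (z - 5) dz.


Step 1: f(z) = z^3, a = 5 is inside |z| = 6
Step 2: By Cauchy integral formula: (1/(2pi*i)) * integral = f(a)
Step 3: f(5) = 5^3 = 125

125


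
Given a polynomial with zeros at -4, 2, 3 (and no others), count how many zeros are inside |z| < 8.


Step 1: Check each root:
  z = -4: |-4| = 4 < 8
  z = 2: |2| = 2 < 8
  z = 3: |3| = 3 < 8
Step 2: Count = 3

3


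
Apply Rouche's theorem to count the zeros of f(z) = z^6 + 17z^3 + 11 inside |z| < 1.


Step 1: On |z| = 1 the three terms have sizes |z^6| = 1^6 = 1, |17z^3| = 17*1^3 = 17, |11| = 11
Step 2: The dominant term is g(z) = 17z^3; let h(z) = z^6 + 11 so f = g + h
Step 3: On |z| = 1: |g| = 17 and |h| <= 1 + 11 = 12
Step 4: Since 17 > 12, |h| < |g| on |z| = 1, so by Rouche f has the same number of zeros as g inside |z| < 1
Step 5: g(z) = 17z^3 has 3 zeros (at the origin, multiplicity 3) inside |z| < 1. Answer = 3

3


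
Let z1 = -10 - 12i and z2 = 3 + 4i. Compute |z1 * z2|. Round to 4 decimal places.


Step 1: |z1| = sqrt((-10)^2 + (-12)^2) = sqrt(244)
Step 2: |z2| = sqrt(3^2 + 4^2) = sqrt(25)
Step 3: |z1*z2| = |z1|*|z2| = sqrt(244) * sqrt(25) = sqrt(244 * 25) = sqrt(6100)
Step 4: = 78.1025

78.1025


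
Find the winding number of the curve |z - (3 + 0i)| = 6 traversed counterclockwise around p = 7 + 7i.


Step 1: Center c = (3, 0), radius = 6
Step 2: |p - c|^2 = 4^2 + 7^2 = 65
Step 3: r^2 = 36
Step 4: |p-c| > r so winding number = 0

0


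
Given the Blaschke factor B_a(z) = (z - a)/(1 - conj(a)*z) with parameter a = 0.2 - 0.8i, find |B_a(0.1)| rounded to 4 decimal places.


Step 1: Numerator z0 - a = 0.1 - (0.2 - 0.8i) = -0.1 + 0.8i
Step 2: Denominator 1 - conj(a)*z0 = 1 - (0.2 + 0.8i)*0.1 = 0.98 - 0.08i
Step 3: |z0 - a|^2 = (-0.1)^2 + 0.8^2 = 0.65; |1 - conj(a)*z0|^2 = 0.98^2 + (-0.08)^2 = 0.9668
Step 4: |B_a(0.1)| = sqrt(0.65 / 0.9668) = sqrt(0.672321)
Step 5: = 0.82

0.82


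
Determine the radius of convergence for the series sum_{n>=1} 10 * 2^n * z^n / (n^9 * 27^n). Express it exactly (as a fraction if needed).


Step 1: General term a_n = 10 * 2^n / (n^9 * 27^n)
Step 2: By the root test, |a_n|^(1/n) = 10^(1/n) * 2 / (n^(9/n) * 27) -> 2/27 as n -> infinity (since 10^(1/n) -> 1 and n^(9/n) -> 1)
Step 3: R = 1/lim|a_n|^(1/n) = 27/2

27/2


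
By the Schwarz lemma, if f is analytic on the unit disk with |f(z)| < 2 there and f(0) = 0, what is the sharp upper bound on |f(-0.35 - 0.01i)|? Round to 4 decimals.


Step 1: g = f/2 maps D -> D with g(0) = 0, so by the Schwarz lemma |g(z)| <= |z|, i.e. |f(z)| <= 2|z|; this is sharp (f(z) = 2z).
Step 2: |z0|^2 = (-0.35)^2 + (-0.01)^2 = 0.1226
Step 3: |z0| = sqrt(0.1226) = 0.350143
Step 4: Best bound = 2 * |z0| = 2 * 0.350143 = 0.7003

0.7003


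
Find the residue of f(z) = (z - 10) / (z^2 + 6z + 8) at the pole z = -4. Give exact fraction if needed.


Step 1: Q(z) = z^2 + 6z + 8 = (z + 4)(z + 2)
Step 2: Q'(z) = 2z + 6
Step 3: Q'(-4) = -2, P(-4) = -14
Step 4: Res = P(-4)/Q'(-4) = -14/(-2) = 7

7


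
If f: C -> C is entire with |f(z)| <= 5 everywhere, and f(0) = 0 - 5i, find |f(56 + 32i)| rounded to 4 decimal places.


Step 1: By Liouville's theorem, a bounded entire function is constant.
Step 2: f(z) = f(0) = 0 - 5i for all z.
Step 3: |f(w)| = |0 - 5i| = sqrt(0 + 25)
Step 4: = 5.0

5.0


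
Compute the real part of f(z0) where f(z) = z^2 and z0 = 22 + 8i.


Step 1: z0 = 22 + 8i
Step 2: z0^2 = 22^2 - 8^2 + 352i
Step 3: real part = 484 - 64 = 420

420


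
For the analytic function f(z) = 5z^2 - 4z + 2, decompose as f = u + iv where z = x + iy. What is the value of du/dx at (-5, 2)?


Step 1: f(z) = 5(x+iy)^2 - 4(x+iy) + 2
Step 2: u = 5(x^2 - y^2) - 4x + 2
Step 3: u_x = 10x - 4
Step 4: At (-5, 2): u_x = -50 - 4 = -54

-54


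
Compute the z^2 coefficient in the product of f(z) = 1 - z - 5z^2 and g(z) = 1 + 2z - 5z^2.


Step 1: z^2 term in f*g comes from: (1)*(-5z^2) + (-z)*(2z) + (-5z^2)*(1)
Step 2: = -5 - 2 - 5
Step 3: = -12

-12


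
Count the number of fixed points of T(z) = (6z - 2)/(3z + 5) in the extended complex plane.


Step 1: Fixed points satisfy T(z) = z
Step 2: 3z^2 - z + 2 = 0
Step 3: Discriminant = (-1)^2 - 4*3*2 = -23
Step 4: Number of fixed points = 2

2


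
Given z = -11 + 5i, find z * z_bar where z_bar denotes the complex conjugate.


Step 1: conj(z) = -11 - 5i
Step 2: z * conj(z) = (-11)^2 + 5^2
Step 3: = 121 + 25 = 146

146


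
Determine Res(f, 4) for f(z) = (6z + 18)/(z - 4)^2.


Step 1: Pole of order 2 at z = 4
Step 2: Res = lim d/dz [(z - 4)^2 * f(z)] as z -> 4
Step 3: (z - 4)^2 * f(z) = 6z + 18
Step 4: d/dz[6z + 18] = 6

6


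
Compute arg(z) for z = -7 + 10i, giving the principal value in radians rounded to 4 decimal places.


Step 1: z = -7 + 10i
Step 2: arg(z) = atan2(10, -7)
Step 3: arg(z) = 2.1815

2.1815


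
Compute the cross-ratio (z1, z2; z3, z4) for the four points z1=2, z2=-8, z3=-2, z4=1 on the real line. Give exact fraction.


Step 1: (z1-z3)(z2-z4) = 4 * (-9) = -36
Step 2: (z1-z4)(z2-z3) = 1 * (-6) = -6
Step 3: Cross-ratio = 36/6 = 6

6


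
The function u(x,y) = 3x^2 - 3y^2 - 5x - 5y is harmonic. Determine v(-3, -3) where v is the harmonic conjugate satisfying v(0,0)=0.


Step 1: v_x = -u_y = 6y + 5
Step 2: v_y = u_x = 6x - 5
Step 3: v = 6xy + 5x - 5y + C
Step 4: v(0,0) = 0 => C = 0
Step 5: v(-3, -3) = 54

54


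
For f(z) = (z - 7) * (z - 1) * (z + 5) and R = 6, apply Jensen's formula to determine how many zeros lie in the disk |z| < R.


Jensen's formula: (1/2pi)*integral log|f(Re^it)|dt = log|f(0)| + sum_{|a_k|<R} log(R/|a_k|)
Step 1: f(0) = (-7) * (-1) * 5 = 35
Step 2: log|f(0)| = log|7| + log|1| + log|-5| = 3.5553
Step 3: Zeros inside |z| < 6: 1, -5
Step 4: Jensen sum = log(6/1) + log(6/5) = 1.9741
Step 5: n(R) = number of terms in the Jensen sum = count of zeros inside |z| < 6 = 2

2


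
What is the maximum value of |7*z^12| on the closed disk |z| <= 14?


Step 1: On |z| = 14, |f(z)| = 7 * |z|^12 = 7 * 14^12
Step 2: By maximum modulus principle, maximum is on boundary.
Step 3: Maximum = 7 * 56693912375296 = 396857386627072

396857386627072


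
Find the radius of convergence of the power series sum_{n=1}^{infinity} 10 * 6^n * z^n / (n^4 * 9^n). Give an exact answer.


Step 1: General term a_n = 10 * 6^n / (n^4 * 9^n)
Step 2: By the root test, |a_n|^(1/n) = 10^(1/n) * 6 / (n^(4/n) * 9) -> 6/9 as n -> infinity (since 10^(1/n) -> 1 and n^(4/n) -> 1)
Step 3: R = 1/lim|a_n|^(1/n) = 9/6 = 3/2

3/2


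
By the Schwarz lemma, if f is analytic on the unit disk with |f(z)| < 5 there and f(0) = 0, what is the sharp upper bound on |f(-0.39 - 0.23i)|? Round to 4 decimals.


Step 1: g = f/5 maps D -> D with g(0) = 0, so by the Schwarz lemma |g(z)| <= |z|, i.e. |f(z)| <= 5|z|; this is sharp (f(z) = 5z).
Step 2: |z0|^2 = (-0.39)^2 + (-0.23)^2 = 0.205
Step 3: |z0| = sqrt(0.205) = 0.452769
Step 4: Best bound = 5 * |z0| = 5 * 0.452769 = 2.2638

2.2638


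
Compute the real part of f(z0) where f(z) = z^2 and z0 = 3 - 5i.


Step 1: z0 = 3 - 5i
Step 2: z0^2 = 3^2 - (-5)^2 - 30i
Step 3: real part = 9 - 25 = -16

-16


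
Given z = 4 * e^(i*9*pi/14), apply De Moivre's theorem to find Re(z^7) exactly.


Step 1: By De Moivre's theorem, z^7 = 4^7 * e^(i*7*9*pi/14) = 16384 * (cos(9*pi/2) + i*sin(9*pi/2))
Step 2: |z|^7 = 4^7 = 16384
Step 3: Reduce the angle mod 2*pi: 9*pi/2 - 4*pi = pi/2
Step 4: cos(pi/2) = 0
Step 5: Re(z^7) = 16384 * 0 = 0

0


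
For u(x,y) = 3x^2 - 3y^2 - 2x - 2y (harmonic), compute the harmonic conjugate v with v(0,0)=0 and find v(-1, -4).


Step 1: v_x = -u_y = 6y + 2
Step 2: v_y = u_x = 6x - 2
Step 3: v = 6xy + 2x - 2y + C
Step 4: v(0,0) = 0 => C = 0
Step 5: v(-1, -4) = 30

30


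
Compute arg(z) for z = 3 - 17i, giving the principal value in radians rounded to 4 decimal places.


Step 1: z = 3 - 17i
Step 2: arg(z) = atan2(-17, 3)
Step 3: arg(z) = -1.3961

-1.3961


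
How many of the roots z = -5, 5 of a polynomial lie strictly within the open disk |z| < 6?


Step 1: Check each root:
  z = -5: |-5| = 5 < 6
  z = 5: |5| = 5 < 6
Step 2: Count = 2

2


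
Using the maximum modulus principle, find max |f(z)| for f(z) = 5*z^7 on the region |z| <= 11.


Step 1: On |z| = 11, |f(z)| = 5 * |z|^7 = 5 * 11^7
Step 2: By maximum modulus principle, maximum is on boundary.
Step 3: Maximum = 5 * 19487171 = 97435855

97435855


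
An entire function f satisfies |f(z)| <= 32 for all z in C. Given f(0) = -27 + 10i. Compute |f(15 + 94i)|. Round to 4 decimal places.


Step 1: By Liouville's theorem, a bounded entire function is constant.
Step 2: f(z) = f(0) = -27 + 10i for all z.
Step 3: |f(w)| = |-27 + 10i| = sqrt(729 + 100)
Step 4: = 28.7924

28.7924


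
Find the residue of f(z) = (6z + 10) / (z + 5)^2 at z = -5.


Step 1: Pole of order 2 at z = -5
Step 2: Res = lim d/dz [(z + 5)^2 * f(z)] as z -> -5
Step 3: (z + 5)^2 * f(z) = 6z + 10
Step 4: d/dz[6z + 10] = 6

6


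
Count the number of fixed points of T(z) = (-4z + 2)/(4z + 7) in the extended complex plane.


Step 1: Fixed points satisfy T(z) = z
Step 2: 4z^2 + 11z - 2 = 0
Step 3: Discriminant = 11^2 - 4*4*(-2) = 153
Step 4: Number of fixed points = 2

2


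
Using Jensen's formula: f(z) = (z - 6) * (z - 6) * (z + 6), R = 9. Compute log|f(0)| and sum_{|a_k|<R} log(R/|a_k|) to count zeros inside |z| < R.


Jensen's formula: (1/2pi)*integral log|f(Re^it)|dt = log|f(0)| + sum_{|a_k|<R} log(R/|a_k|)
Step 1: f(0) = (-6) * (-6) * 6 = 216
Step 2: log|f(0)| = log|6| + log|6| + log|-6| = 5.3753
Step 3: Zeros inside |z| < 9: 6, 6, -6
Step 4: Jensen sum = log(9/6) + log(9/6) + log(9/6) = 1.2164
Step 5: n(R) = number of terms in the Jensen sum = count of zeros inside |z| < 9 = 3

3


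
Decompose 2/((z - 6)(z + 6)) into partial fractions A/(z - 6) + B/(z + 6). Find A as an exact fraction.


Step 1: Multiply both sides by (z - 6) and set z = 6
Step 2: A = 2 / (6 + 6)
Step 3: A = 2 / 12
Step 4: A = 1/6

1/6


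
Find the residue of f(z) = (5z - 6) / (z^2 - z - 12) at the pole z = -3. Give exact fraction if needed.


Step 1: Q(z) = z^2 - z - 12 = (z + 3)(z - 4)
Step 2: Q'(z) = 2z - 1
Step 3: Q'(-3) = -7, P(-3) = -21
Step 4: Res = P(-3)/Q'(-3) = -21/(-7) = 3

3


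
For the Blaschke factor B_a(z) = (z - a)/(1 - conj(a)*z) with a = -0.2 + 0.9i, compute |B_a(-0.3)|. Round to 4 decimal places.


Step 1: Numerator z0 - a = -0.3 - (-0.2 + 0.9i) = -0.1 - 0.9i
Step 2: Denominator 1 - conj(a)*z0 = 1 - (-0.2 - 0.9i)*(-0.3) = 0.94 - 0.27i
Step 3: |z0 - a|^2 = (-0.1)^2 + (-0.9)^2 = 0.82; |1 - conj(a)*z0|^2 = 0.94^2 + (-0.27)^2 = 0.9565
Step 4: |B_a(-0.3)| = sqrt(0.82 / 0.9565) = sqrt(0.857292)
Step 5: = 0.9259

0.9259


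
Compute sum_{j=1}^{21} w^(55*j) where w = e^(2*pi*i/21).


Step 1: The sum sum_{j=1}^{n} w^(k*j) equals n if n | k, else 0.
Step 2: Here n = 21, k = 55
Step 3: Does n divide k? 21 | 55 -> False
Step 4: Sum = 0

0


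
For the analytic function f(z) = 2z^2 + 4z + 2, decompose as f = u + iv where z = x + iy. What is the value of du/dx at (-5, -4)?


Step 1: f(z) = 2(x+iy)^2 + 4(x+iy) + 2
Step 2: u = 2(x^2 - y^2) + 4x + 2
Step 3: u_x = 4x + 4
Step 4: At (-5, -4): u_x = -20 + 4 = -16

-16


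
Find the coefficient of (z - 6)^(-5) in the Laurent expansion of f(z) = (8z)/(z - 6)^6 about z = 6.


Step 1: Write the numerator in powers of (z - 6): 8z = 8(z - 6) + (8*6 + 0) = 8(z - 6) + 48
Step 2: Divide by (z - 6)^6: f(z) = 48(z - 6)^(-6) + 8(z - 6)^(-5)
Step 3: This finite sum is the Laurent series of f about z = 6.
Step 4: Coefficient of (z - 6)^(-5) = coefficient of (z - 6) in the re-centred numerator = 8

8


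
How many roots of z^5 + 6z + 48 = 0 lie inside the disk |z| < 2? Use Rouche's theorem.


Step 1: On |z| = 2 the three terms have sizes |z^5| = 2^5 = 32, |6z| = 6*2 = 12, |48| = 48
Step 2: The dominant term is g(z) = 48; let h(z) = z^5 + 6z so f = g + h
Step 3: On |z| = 2: |g| = 48 and |h| <= 32 + 12 = 44
Step 4: Since 48 > 44, |h| < |g| on |z| = 2, so by Rouche f has the same number of zeros as g inside |z| < 2
Step 5: g(z) = 48 is a nonzero constant with no zeros inside |z| < 2. Answer = 0

0


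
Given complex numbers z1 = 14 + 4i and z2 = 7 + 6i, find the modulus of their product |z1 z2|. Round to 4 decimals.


Step 1: |z1| = sqrt(14^2 + 4^2) = sqrt(212)
Step 2: |z2| = sqrt(7^2 + 6^2) = sqrt(85)
Step 3: |z1*z2| = |z1|*|z2| = sqrt(212) * sqrt(85) = sqrt(212 * 85) = sqrt(18020)
Step 4: = 134.2386

134.2386


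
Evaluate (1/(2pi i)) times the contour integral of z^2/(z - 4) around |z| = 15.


Step 1: f(z) = z^2, a = 4 is inside |z| = 15
Step 2: By Cauchy integral formula: (1/(2pi*i)) * integral = f(a)
Step 3: f(4) = 4^2 = 16

16


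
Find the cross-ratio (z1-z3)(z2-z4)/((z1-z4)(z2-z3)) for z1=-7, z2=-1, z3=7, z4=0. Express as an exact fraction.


Step 1: (z1-z3)(z2-z4) = (-14) * (-1) = 14
Step 2: (z1-z4)(z2-z3) = (-7) * (-8) = 56
Step 3: Cross-ratio = 14/56 = 1/4

1/4


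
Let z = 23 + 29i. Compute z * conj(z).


Step 1: conj(z) = 23 - 29i
Step 2: z * conj(z) = 23^2 + 29^2
Step 3: = 529 + 841 = 1370

1370


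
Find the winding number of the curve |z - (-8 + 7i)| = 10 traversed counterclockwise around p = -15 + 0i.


Step 1: Center c = (-8, 7), radius = 10
Step 2: |p - c|^2 = (-7)^2 + (-7)^2 = 98
Step 3: r^2 = 100
Step 4: |p-c| < r so winding number = 1

1


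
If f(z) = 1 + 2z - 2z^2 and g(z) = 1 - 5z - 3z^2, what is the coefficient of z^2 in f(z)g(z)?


Step 1: z^2 term in f*g comes from: (1)*(-3z^2) + (2z)*(-5z) + (-2z^2)*(1)
Step 2: = -3 - 10 - 2
Step 3: = -15

-15


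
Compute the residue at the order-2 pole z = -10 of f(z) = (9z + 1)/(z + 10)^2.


Step 1: Pole of order 2 at z = -10
Step 2: Res = lim d/dz [(z + 10)^2 * f(z)] as z -> -10
Step 3: (z + 10)^2 * f(z) = 9z + 1
Step 4: d/dz[9z + 1] = 9

9


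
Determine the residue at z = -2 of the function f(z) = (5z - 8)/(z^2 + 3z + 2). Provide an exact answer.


Step 1: Q(z) = z^2 + 3z + 2 = (z + 2)(z + 1)
Step 2: Q'(z) = 2z + 3
Step 3: Q'(-2) = -1, P(-2) = -18
Step 4: Res = P(-2)/Q'(-2) = -18/(-1) = 18

18


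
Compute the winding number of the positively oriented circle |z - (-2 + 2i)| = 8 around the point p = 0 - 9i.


Step 1: Center c = (-2, 2), radius = 8
Step 2: |p - c|^2 = 2^2 + (-11)^2 = 125
Step 3: r^2 = 64
Step 4: |p-c| > r so winding number = 0

0


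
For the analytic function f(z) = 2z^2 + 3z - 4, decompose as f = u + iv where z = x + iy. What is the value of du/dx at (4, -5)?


Step 1: f(z) = 2(x+iy)^2 + 3(x+iy) - 4
Step 2: u = 2(x^2 - y^2) + 3x - 4
Step 3: u_x = 4x + 3
Step 4: At (4, -5): u_x = 16 + 3 = 19

19


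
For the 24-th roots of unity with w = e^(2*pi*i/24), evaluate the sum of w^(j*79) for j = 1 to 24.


Step 1: The sum sum_{j=1}^{n} w^(k*j) equals n if n | k, else 0.
Step 2: Here n = 24, k = 79
Step 3: Does n divide k? 24 | 79 -> False
Step 4: Sum = 0

0


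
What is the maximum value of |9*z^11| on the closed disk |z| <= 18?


Step 1: On |z| = 18, |f(z)| = 9 * |z|^11 = 9 * 18^11
Step 2: By maximum modulus principle, maximum is on boundary.
Step 3: Maximum = 9 * 64268410079232 = 578415690713088

578415690713088


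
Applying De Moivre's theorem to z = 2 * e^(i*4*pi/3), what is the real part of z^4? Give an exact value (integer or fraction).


Step 1: By De Moivre's theorem, z^4 = 2^4 * e^(i*4*4*pi/3) = 16 * (cos(16*pi/3) + i*sin(16*pi/3))
Step 2: |z|^4 = 2^4 = 16
Step 3: Reduce the angle mod 2*pi: 16*pi/3 - 4*pi = 4*pi/3
Step 4: cos(4*pi/3) = -1/2
Step 5: Re(z^4) = 16 * (-1/2) = -8

-8


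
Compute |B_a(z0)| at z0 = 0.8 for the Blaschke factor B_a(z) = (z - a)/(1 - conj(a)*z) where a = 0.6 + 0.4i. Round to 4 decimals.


Step 1: Numerator z0 - a = 0.8 - (0.6 + 0.4i) = 0.2 - 0.4i
Step 2: Denominator 1 - conj(a)*z0 = 1 - (0.6 - 0.4i)*0.8 = 0.52 + 0.32i
Step 3: |z0 - a|^2 = 0.2^2 + (-0.4)^2 = 0.2; |1 - conj(a)*z0|^2 = 0.52^2 + 0.32^2 = 0.3728
Step 4: |B_a(0.8)| = sqrt(0.2 / 0.3728) = sqrt(0.536481)
Step 5: = 0.7324

0.7324


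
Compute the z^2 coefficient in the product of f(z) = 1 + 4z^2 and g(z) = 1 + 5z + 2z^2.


Step 1: z^2 term in f*g comes from: (1)*(2z^2) + (0)*(5z) + (4z^2)*(1)
Step 2: = 2 + 0 + 4
Step 3: = 6

6


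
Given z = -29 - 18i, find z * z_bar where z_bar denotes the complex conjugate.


Step 1: conj(z) = -29 + 18i
Step 2: z * conj(z) = (-29)^2 + (-18)^2
Step 3: = 841 + 324 = 1165

1165


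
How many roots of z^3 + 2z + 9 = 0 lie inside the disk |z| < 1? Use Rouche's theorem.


Step 1: On |z| = 1 the three terms have sizes |z^3| = 1^3 = 1, |2z| = 2*1 = 2, |9| = 9
Step 2: The dominant term is g(z) = 9; let h(z) = z^3 + 2z so f = g + h
Step 3: On |z| = 1: |g| = 9 and |h| <= 1 + 2 = 3
Step 4: Since 9 > 3, |h| < |g| on |z| = 1, so by Rouche f has the same number of zeros as g inside |z| < 1
Step 5: g(z) = 9 is a nonzero constant with no zeros inside |z| < 1. Answer = 0

0


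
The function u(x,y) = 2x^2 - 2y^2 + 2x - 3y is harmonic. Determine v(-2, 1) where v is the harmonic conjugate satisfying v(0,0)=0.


Step 1: v_x = -u_y = 4y + 3
Step 2: v_y = u_x = 4x + 2
Step 3: v = 4xy + 3x + 2y + C
Step 4: v(0,0) = 0 => C = 0
Step 5: v(-2, 1) = -12

-12


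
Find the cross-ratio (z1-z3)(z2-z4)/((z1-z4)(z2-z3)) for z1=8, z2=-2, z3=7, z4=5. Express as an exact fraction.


Step 1: (z1-z3)(z2-z4) = 1 * (-7) = -7
Step 2: (z1-z4)(z2-z3) = 3 * (-9) = -27
Step 3: Cross-ratio = 7/27 = 7/27

7/27


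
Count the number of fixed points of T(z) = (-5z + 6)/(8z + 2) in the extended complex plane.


Step 1: Fixed points satisfy T(z) = z
Step 2: 8z^2 + 7z - 6 = 0
Step 3: Discriminant = 7^2 - 4*8*(-6) = 241
Step 4: Number of fixed points = 2

2


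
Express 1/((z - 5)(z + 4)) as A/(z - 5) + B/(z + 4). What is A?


Step 1: Multiply both sides by (z - 5) and set z = 5
Step 2: A = 1 / (5 + 4)
Step 3: A = 1 / 9
Step 4: A = 1/9

1/9


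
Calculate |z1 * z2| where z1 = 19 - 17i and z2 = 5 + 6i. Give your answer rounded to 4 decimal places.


Step 1: |z1| = sqrt(19^2 + (-17)^2) = sqrt(650)
Step 2: |z2| = sqrt(5^2 + 6^2) = sqrt(61)
Step 3: |z1*z2| = |z1|*|z2| = sqrt(650) * sqrt(61) = sqrt(650 * 61) = sqrt(39650)
Step 4: = 199.1231

199.1231


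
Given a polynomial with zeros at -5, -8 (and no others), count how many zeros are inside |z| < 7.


Step 1: Check each root:
  z = -5: |-5| = 5 < 7
  z = -8: |-8| = 8 >= 7
Step 2: Count = 1

1


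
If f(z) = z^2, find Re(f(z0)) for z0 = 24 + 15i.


Step 1: z0 = 24 + 15i
Step 2: z0^2 = 24^2 - 15^2 + 720i
Step 3: real part = 576 - 225 = 351

351


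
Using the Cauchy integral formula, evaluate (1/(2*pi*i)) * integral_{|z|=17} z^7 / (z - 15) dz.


Step 1: f(z) = z^7, a = 15 is inside |z| = 17
Step 2: By Cauchy integral formula: (1/(2pi*i)) * integral = f(a)
Step 3: f(15) = 15^7 = 170859375

170859375


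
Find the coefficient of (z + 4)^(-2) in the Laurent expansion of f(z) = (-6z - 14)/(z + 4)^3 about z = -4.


Step 1: Write the numerator in powers of (z + 4): -6z - 14 = -6(z + 4) + (-6*(-4) - 14) = -6(z + 4) + 10
Step 2: Divide by (z + 4)^3: f(z) = 10(z + 4)^(-3) - 6(z + 4)^(-2)
Step 3: This finite sum is the Laurent series of f about z = -4.
Step 4: Coefficient of (z + 4)^(-2) = coefficient of (z + 4) in the re-centred numerator = -6

-6


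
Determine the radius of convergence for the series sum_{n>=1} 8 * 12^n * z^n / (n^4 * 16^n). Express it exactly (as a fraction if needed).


Step 1: General term a_n = 8 * 12^n / (n^4 * 16^n)
Step 2: By the root test, |a_n|^(1/n) = 8^(1/n) * 12 / (n^(4/n) * 16) -> 12/16 as n -> infinity (since 8^(1/n) -> 1 and n^(4/n) -> 1)
Step 3: R = 1/lim|a_n|^(1/n) = 16/12 = 4/3

4/3


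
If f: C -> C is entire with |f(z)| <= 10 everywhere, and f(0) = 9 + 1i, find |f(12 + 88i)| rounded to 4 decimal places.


Step 1: By Liouville's theorem, a bounded entire function is constant.
Step 2: f(z) = f(0) = 9 + 1i for all z.
Step 3: |f(w)| = |9 + 1i| = sqrt(81 + 1)
Step 4: = 9.0554

9.0554


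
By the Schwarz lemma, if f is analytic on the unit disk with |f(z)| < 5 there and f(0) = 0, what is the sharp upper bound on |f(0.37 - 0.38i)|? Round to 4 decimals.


Step 1: g = f/5 maps D -> D with g(0) = 0, so by the Schwarz lemma |g(z)| <= |z|, i.e. |f(z)| <= 5|z|; this is sharp (f(z) = 5z).
Step 2: |z0|^2 = 0.37^2 + (-0.38)^2 = 0.2813
Step 3: |z0| = sqrt(0.2813) = 0.530377
Step 4: Best bound = 5 * |z0| = 5 * 0.530377 = 2.6519

2.6519


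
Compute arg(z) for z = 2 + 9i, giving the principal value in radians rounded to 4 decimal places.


Step 1: z = 2 + 9i
Step 2: arg(z) = atan2(9, 2)
Step 3: arg(z) = 1.3521

1.3521


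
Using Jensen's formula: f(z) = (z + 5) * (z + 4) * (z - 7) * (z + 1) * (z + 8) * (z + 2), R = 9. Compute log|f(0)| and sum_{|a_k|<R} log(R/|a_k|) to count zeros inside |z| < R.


Jensen's formula: (1/2pi)*integral log|f(Re^it)|dt = log|f(0)| + sum_{|a_k|<R} log(R/|a_k|)
Step 1: f(0) = 5 * 4 * (-7) * 1 * 8 * 2 = -2240
Step 2: log|f(0)| = log|-5| + log|-4| + log|7| + log|-1| + log|-8| + log|-2| = 7.7142
Step 3: Zeros inside |z| < 9: -5, -4, 7, -1, -8, -2
Step 4: Jensen sum = log(9/5) + log(9/4) + log(9/7) + log(9/1) + log(9/8) + log(9/2) = 5.4691
Step 5: n(R) = number of terms in the Jensen sum = count of zeros inside |z| < 9 = 6

6


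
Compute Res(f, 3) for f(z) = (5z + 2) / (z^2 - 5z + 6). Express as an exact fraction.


Step 1: Q(z) = z^2 - 5z + 6 = (z - 3)(z - 2)
Step 2: Q'(z) = 2z - 5
Step 3: Q'(3) = 1, P(3) = 17
Step 4: Res = P(3)/Q'(3) = 17/1 = 17

17


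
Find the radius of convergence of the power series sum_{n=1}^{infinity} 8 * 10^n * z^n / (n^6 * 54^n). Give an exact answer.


Step 1: General term a_n = 8 * 10^n / (n^6 * 54^n)
Step 2: By the root test, |a_n|^(1/n) = 8^(1/n) * 10 / (n^(6/n) * 54) -> 10/54 as n -> infinity (since 8^(1/n) -> 1 and n^(6/n) -> 1)
Step 3: R = 1/lim|a_n|^(1/n) = 54/10 = 27/5

27/5


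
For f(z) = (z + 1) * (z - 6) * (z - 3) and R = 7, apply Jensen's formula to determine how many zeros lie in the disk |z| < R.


Jensen's formula: (1/2pi)*integral log|f(Re^it)|dt = log|f(0)| + sum_{|a_k|<R} log(R/|a_k|)
Step 1: f(0) = 1 * (-6) * (-3) = 18
Step 2: log|f(0)| = log|-1| + log|6| + log|3| = 2.8904
Step 3: Zeros inside |z| < 7: -1, 6, 3
Step 4: Jensen sum = log(7/1) + log(7/6) + log(7/3) = 2.9474
Step 5: n(R) = number of terms in the Jensen sum = count of zeros inside |z| < 7 = 3

3


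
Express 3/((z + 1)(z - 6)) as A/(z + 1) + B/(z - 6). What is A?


Step 1: Multiply both sides by (z + 1) and set z = -1
Step 2: A = 3 / (-1 - 6)
Step 3: A = 3 / (-7)
Step 4: A = -3/7

-3/7


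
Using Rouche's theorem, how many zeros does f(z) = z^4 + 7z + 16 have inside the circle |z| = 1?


Step 1: On |z| = 1 the three terms have sizes |z^4| = 1^4 = 1, |7z| = 7*1 = 7, |16| = 16
Step 2: The dominant term is g(z) = 16; let h(z) = z^4 + 7z so f = g + h
Step 3: On |z| = 1: |g| = 16 and |h| <= 1 + 7 = 8
Step 4: Since 16 > 8, |h| < |g| on |z| = 1, so by Rouche f has the same number of zeros as g inside |z| < 1
Step 5: g(z) = 16 is a nonzero constant with no zeros inside |z| < 1. Answer = 0

0


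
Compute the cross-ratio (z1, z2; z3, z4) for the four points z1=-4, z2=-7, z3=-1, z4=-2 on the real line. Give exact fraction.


Step 1: (z1-z3)(z2-z4) = (-3) * (-5) = 15
Step 2: (z1-z4)(z2-z3) = (-2) * (-6) = 12
Step 3: Cross-ratio = 15/12 = 5/4

5/4


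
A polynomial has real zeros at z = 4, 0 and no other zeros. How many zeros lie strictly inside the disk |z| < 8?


Step 1: Check each root:
  z = 4: |4| = 4 < 8
  z = 0: |0| = 0 < 8
Step 2: Count = 2

2


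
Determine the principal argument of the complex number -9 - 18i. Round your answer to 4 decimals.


Step 1: z = -9 - 18i
Step 2: arg(z) = atan2(-18, -9)
Step 3: arg(z) = -2.0344

-2.0344


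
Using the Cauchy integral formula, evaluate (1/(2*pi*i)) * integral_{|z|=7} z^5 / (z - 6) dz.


Step 1: f(z) = z^5, a = 6 is inside |z| = 7
Step 2: By Cauchy integral formula: (1/(2pi*i)) * integral = f(a)
Step 3: f(6) = 6^5 = 7776

7776
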